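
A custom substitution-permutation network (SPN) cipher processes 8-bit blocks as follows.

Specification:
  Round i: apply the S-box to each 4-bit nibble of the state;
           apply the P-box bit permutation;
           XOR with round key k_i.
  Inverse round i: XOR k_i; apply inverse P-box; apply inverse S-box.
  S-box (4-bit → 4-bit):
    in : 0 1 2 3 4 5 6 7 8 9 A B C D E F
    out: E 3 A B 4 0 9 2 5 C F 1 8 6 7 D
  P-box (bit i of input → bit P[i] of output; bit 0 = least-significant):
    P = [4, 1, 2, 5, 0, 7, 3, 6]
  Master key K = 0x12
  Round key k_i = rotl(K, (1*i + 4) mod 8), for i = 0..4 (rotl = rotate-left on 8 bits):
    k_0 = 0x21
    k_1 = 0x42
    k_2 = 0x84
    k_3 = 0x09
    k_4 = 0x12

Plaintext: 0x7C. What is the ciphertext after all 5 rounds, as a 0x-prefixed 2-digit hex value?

0xAB

s_0 = plaintext = 0x7C
s_1 = Round(s_0, k_0) = 0x81
s_2 = Round(s_1, k_1) = 0x59
s_3 = Round(s_2, k_2) = 0xA0
s_4 = Round(s_3, k_3) = 0xE6
s_5 = Round(s_4, k_4) = 0xAB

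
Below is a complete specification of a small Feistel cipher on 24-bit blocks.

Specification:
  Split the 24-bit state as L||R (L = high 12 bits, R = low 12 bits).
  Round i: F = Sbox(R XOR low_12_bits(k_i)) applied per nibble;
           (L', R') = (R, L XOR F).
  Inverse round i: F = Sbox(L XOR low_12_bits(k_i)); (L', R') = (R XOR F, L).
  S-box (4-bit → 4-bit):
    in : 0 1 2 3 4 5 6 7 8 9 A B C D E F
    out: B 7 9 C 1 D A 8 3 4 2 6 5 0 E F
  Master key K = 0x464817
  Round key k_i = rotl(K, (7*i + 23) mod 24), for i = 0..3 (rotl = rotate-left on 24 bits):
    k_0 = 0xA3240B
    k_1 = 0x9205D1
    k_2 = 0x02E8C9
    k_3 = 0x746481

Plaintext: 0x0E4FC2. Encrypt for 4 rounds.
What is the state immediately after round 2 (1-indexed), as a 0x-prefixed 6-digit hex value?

0x6B0365

s_0 = plaintext = 0x0E4FC2
s_1 = Round(s_0, k_0) = 0xFC26B0
s_2 = Round(s_1, k_1) = 0x6B0365
s_3 = Round(s_2, k_2) = 0x365095
s_4 = Round(s_3, k_3) = 0x095214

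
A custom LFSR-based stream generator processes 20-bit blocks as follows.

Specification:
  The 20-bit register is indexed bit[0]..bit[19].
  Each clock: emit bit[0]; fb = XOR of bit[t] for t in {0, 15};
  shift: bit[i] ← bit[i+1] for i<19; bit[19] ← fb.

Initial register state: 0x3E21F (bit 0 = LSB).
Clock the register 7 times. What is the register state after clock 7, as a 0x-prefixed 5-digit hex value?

reg_0 = 0x3E21F
clock 1: out=1, reg = 0x1F10F
clock 2: out=1, reg = 0x0F887
clock 3: out=1, reg = 0x07C43
clock 4: out=1, reg = 0x83E21
clock 5: out=1, reg = 0xC1F10
clock 6: out=0, reg = 0x60F88
clock 7: out=0, reg = 0x307C4

0x307C4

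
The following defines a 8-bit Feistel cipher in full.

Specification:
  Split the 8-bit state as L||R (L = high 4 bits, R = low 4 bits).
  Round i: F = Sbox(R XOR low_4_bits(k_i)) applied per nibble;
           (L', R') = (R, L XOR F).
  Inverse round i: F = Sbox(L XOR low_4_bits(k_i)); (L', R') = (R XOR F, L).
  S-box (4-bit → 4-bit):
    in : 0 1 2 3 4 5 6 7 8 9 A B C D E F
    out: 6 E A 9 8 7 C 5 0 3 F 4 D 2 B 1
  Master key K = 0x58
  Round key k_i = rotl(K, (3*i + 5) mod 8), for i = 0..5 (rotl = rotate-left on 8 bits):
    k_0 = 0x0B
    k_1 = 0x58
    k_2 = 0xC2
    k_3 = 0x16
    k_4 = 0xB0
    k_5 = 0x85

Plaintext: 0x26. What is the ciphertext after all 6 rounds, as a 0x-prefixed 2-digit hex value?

0xAC

s_0 = plaintext = 0x26
s_1 = Round(s_0, k_0) = 0x60
s_2 = Round(s_1, k_1) = 0x06
s_3 = Round(s_2, k_2) = 0x68
s_4 = Round(s_3, k_3) = 0x8D
s_5 = Round(s_4, k_4) = 0xDA
s_6 = Round(s_5, k_5) = 0xAC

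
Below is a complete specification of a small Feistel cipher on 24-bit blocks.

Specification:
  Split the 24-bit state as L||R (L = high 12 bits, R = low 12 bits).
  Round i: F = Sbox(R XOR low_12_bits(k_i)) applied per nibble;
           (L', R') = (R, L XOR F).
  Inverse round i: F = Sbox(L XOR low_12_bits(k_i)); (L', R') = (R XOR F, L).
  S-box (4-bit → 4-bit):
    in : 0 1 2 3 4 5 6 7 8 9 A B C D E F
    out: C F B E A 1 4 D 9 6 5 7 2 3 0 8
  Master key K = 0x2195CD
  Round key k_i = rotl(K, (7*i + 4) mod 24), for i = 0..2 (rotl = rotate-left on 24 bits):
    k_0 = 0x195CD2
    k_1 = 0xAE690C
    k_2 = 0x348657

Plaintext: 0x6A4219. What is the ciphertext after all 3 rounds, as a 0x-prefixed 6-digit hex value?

s_0 = plaintext = 0x6A4219
s_1 = Round(s_0, k_0) = 0x219683
s_2 = Round(s_1, k_1) = 0x683A81
s_3 = Round(s_2, k_2) = 0xA814B7

0xA814B7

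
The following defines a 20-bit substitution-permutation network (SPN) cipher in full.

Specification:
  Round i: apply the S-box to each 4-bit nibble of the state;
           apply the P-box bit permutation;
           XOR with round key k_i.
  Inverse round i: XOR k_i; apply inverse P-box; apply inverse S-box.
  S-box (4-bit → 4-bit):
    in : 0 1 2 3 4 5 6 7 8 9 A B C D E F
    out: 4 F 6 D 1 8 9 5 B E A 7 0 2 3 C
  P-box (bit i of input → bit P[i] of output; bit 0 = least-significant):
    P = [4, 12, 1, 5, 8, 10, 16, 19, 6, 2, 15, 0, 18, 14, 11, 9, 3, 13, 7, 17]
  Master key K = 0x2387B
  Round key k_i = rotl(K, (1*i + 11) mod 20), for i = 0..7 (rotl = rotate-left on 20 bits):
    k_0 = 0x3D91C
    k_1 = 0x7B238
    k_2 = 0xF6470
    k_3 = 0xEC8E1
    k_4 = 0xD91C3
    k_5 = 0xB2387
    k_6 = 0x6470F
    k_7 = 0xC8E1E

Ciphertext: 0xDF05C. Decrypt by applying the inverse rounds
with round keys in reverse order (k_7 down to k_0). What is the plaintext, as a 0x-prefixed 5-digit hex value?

s_0 = ciphertext = 0xDF05C
s_1 = InvRound(s_0, k_7) = 0xD9422
s_2 = InvRound(s_1, k_6) = 0x6A93A
s_3 = InvRound(s_2, k_5) = 0x739F6
s_4 = InvRound(s_3, k_4) = 0xA0956
s_5 = InvRound(s_4, k_3) = 0x0E943
s_6 = InvRound(s_5, k_2) = 0x57F13
s_7 = InvRound(s_6, k_1) = 0x62FEF
s_8 = InvRound(s_7, k_0) = 0x28321

0x28321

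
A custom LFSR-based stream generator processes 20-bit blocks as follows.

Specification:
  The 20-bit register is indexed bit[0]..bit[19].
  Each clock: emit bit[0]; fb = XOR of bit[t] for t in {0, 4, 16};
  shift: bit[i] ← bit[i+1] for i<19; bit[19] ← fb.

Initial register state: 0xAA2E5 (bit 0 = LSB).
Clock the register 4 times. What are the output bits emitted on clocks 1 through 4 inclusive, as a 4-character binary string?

1010

reg_0 = 0xAA2E5
clock 1: out=1, reg = 0xD5172
clock 2: out=0, reg = 0x6A8B9
clock 3: out=1, reg = 0x3545C
clock 4: out=0, reg = 0x1AA2E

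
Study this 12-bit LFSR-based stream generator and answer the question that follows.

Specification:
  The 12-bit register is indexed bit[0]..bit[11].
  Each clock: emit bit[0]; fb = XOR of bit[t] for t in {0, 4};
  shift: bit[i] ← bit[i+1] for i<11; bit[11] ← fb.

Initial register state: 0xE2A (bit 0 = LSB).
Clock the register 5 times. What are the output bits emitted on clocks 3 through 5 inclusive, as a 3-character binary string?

010

reg_0 = 0xE2A
clock 1: out=0, reg = 0x715
clock 2: out=1, reg = 0x38A
clock 3: out=0, reg = 0x1C5
clock 4: out=1, reg = 0x8E2
clock 5: out=0, reg = 0x471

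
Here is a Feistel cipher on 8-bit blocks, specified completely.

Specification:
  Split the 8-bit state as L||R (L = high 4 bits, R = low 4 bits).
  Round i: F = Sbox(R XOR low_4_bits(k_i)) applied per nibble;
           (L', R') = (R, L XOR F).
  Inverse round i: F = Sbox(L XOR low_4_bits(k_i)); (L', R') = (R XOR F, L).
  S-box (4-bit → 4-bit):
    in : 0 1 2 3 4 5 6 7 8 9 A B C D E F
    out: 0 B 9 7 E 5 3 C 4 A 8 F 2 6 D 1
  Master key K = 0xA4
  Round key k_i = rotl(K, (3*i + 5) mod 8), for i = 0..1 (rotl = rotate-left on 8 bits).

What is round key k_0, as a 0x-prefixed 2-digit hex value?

K = 0xA4
k_0 = rotl(K, (3*0+5) mod 8) = rotl(K, 5) = 0x94

0x94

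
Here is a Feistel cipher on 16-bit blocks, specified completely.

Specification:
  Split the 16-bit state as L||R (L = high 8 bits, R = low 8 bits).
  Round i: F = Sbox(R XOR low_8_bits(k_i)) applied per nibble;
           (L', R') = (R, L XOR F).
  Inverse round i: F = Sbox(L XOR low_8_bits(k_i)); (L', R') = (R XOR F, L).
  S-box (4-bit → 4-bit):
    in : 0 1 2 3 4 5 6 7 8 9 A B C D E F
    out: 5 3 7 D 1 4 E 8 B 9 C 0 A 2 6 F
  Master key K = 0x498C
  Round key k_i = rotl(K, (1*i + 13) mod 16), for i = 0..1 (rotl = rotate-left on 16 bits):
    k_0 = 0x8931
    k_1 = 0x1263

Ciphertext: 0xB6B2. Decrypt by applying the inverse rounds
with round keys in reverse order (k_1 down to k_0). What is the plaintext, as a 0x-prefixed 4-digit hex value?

s_0 = ciphertext = 0xB6B2
s_1 = InvRound(s_0, k_1) = 0x96B6
s_2 = InvRound(s_1, k_0) = 0x7E96

0x7E96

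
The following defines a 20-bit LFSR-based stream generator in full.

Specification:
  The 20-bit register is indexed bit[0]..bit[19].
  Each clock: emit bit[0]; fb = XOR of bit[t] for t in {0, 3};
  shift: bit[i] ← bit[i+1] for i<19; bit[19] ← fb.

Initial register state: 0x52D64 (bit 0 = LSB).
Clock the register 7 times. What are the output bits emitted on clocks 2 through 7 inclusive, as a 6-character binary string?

reg_0 = 0x52D64
clock 1: out=0, reg = 0x296B2
clock 2: out=0, reg = 0x14B59
clock 3: out=1, reg = 0x0A5AC
clock 4: out=0, reg = 0x852D6
clock 5: out=0, reg = 0x4296B
clock 6: out=1, reg = 0x214B5
clock 7: out=1, reg = 0x90A5A

010011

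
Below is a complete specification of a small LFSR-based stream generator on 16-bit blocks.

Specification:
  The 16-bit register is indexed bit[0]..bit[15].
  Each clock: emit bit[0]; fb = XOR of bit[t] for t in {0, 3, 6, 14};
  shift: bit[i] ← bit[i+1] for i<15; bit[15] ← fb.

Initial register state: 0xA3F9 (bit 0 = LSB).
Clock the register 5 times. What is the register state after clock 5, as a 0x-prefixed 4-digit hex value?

reg_0 = 0xA3F9
clock 1: out=1, reg = 0xD1FC
clock 2: out=0, reg = 0xE8FE
clock 3: out=0, reg = 0xF47F
clock 4: out=1, reg = 0x7A3F
clock 5: out=1, reg = 0xBD1F

0xBD1F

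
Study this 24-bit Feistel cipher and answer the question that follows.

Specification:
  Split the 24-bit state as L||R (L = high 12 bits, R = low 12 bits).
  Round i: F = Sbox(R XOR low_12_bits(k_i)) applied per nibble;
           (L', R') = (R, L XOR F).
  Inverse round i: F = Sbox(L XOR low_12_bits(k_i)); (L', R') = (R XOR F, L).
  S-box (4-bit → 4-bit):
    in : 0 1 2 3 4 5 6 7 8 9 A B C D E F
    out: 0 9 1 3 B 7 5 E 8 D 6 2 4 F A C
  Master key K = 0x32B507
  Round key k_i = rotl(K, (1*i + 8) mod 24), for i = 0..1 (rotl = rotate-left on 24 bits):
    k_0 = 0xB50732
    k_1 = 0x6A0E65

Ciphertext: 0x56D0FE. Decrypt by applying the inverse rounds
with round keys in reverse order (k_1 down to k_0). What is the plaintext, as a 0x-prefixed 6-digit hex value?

s_0 = ciphertext = 0x56D0FE
s_1 = InvRound(s_0, k_1) = 0x2F656D
s_2 = InvRound(s_1, k_0) = 0x2262F6

0x2262F6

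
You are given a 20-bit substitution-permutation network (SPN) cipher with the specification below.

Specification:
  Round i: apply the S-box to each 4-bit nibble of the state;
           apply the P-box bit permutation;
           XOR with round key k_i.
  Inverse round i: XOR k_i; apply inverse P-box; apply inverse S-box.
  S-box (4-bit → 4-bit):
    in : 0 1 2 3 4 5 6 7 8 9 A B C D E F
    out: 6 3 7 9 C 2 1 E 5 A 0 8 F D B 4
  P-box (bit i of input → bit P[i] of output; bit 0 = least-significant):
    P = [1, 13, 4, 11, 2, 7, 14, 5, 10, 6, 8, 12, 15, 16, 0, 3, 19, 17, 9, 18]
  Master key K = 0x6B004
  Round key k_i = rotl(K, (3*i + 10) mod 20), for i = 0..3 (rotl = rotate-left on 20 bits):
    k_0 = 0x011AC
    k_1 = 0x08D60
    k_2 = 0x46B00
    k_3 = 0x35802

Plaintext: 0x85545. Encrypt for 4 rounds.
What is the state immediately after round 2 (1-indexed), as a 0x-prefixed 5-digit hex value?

s_0 = plaintext = 0x85545
s_1 = Round(s_0, k_0) = 0x973CC
s_2 = Round(s_1, k_1) = 0x7F1DF
s_3 = Round(s_2, k_2) = 0x22D75
s_4 = Round(s_3, k_3) = 0x8AFA3

0x7F1DF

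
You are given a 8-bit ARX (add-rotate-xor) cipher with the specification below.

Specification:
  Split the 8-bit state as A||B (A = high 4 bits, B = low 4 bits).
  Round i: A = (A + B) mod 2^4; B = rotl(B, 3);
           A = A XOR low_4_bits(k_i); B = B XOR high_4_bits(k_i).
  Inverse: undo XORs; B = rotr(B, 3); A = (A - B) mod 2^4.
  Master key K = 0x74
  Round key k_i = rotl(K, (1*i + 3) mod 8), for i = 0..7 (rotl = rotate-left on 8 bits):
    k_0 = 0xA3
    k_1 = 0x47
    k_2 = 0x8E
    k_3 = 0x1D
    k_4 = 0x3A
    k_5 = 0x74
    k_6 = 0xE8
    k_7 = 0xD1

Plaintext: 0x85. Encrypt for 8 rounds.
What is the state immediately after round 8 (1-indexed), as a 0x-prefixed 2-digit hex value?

0x25

s_0 = plaintext = 0x85
s_1 = Round(s_0, k_0) = 0xE0
s_2 = Round(s_1, k_1) = 0x94
s_3 = Round(s_2, k_2) = 0x3A
s_4 = Round(s_3, k_3) = 0x04
s_5 = Round(s_4, k_4) = 0xE1
s_6 = Round(s_5, k_5) = 0xBF
s_7 = Round(s_6, k_6) = 0x21
s_8 = Round(s_7, k_7) = 0x25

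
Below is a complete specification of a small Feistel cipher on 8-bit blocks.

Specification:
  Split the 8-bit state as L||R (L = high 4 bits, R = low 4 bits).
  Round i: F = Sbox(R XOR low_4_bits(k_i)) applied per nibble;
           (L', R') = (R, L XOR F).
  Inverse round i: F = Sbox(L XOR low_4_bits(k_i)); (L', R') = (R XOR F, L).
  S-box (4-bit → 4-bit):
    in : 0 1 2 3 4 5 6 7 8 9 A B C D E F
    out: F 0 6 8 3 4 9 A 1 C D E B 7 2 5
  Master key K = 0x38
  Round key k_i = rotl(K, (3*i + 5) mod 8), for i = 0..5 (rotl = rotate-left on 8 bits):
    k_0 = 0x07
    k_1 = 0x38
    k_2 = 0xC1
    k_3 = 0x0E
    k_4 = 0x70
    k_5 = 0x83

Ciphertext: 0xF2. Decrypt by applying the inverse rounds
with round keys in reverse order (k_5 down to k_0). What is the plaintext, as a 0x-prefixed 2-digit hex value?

0x8C

s_0 = ciphertext = 0xF2
s_1 = InvRound(s_0, k_5) = 0x9F
s_2 = InvRound(s_1, k_4) = 0x39
s_3 = InvRound(s_2, k_3) = 0xE3
s_4 = InvRound(s_3, k_2) = 0x6E
s_5 = InvRound(s_4, k_1) = 0xC6
s_6 = InvRound(s_5, k_0) = 0x8C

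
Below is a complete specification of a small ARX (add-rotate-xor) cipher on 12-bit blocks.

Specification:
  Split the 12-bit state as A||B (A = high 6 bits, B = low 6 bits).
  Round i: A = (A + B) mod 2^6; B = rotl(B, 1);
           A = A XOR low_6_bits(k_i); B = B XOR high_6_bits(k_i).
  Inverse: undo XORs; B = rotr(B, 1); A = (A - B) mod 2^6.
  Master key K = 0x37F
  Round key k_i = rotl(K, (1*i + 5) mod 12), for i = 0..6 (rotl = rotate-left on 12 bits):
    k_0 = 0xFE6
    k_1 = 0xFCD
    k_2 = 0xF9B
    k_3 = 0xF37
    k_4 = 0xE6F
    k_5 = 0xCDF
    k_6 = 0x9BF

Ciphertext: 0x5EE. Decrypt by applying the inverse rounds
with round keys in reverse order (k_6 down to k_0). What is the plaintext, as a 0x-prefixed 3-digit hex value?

s_0 = ciphertext = 0x5EE
s_1 = InvRound(s_0, k_6) = 0x904
s_2 = InvRound(s_1, k_5) = 0x03B
s_3 = InvRound(s_2, k_4) = 0xB81
s_4 = InvRound(s_3, k_3) = 0x6FE
s_5 = InvRound(s_4, k_2) = 0x000
s_6 = InvRound(s_5, k_1) = 0x3BF
s_7 = InvRound(s_6, k_0) = 0xA00

0xA00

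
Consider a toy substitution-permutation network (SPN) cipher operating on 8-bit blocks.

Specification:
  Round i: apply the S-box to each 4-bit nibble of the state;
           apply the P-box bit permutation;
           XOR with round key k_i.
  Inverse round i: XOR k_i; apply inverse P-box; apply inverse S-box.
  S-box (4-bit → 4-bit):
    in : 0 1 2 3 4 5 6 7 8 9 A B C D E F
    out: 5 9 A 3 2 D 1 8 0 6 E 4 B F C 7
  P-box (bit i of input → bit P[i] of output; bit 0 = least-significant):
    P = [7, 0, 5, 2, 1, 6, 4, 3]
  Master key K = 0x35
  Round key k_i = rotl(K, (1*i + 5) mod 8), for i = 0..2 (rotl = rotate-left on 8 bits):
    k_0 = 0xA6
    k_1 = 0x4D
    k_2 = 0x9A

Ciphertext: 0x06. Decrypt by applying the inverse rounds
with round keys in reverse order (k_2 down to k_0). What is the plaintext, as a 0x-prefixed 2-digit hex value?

s_0 = ciphertext = 0x06
s_1 = InvRound(s_0, k_2) = 0xE1
s_2 = InvRound(s_1, k_1) = 0x75
s_3 = InvRound(s_2, k_0) = 0xF3

0xF3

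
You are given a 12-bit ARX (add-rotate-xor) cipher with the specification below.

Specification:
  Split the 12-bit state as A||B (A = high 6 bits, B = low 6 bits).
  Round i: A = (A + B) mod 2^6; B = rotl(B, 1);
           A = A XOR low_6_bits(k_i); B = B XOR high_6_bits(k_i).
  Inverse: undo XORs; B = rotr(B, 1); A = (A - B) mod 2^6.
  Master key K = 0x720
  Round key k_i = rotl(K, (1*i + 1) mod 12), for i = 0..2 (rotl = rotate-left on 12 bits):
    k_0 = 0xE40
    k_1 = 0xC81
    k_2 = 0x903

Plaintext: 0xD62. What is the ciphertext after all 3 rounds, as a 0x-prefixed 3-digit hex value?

s_0 = plaintext = 0xD62
s_1 = Round(s_0, k_0) = 0x5FC
s_2 = Round(s_1, k_1) = 0x48B
s_3 = Round(s_2, k_2) = 0x7B2

0x7B2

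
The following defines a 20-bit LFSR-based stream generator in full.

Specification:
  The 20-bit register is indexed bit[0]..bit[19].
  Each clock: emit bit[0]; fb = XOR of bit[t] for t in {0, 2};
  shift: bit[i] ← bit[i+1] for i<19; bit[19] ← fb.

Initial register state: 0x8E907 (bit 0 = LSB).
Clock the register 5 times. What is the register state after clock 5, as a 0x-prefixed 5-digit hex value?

0x34748

reg_0 = 0x8E907
clock 1: out=1, reg = 0x47483
clock 2: out=1, reg = 0xA3A41
clock 3: out=1, reg = 0xD1D20
clock 4: out=0, reg = 0x68E90
clock 5: out=0, reg = 0x34748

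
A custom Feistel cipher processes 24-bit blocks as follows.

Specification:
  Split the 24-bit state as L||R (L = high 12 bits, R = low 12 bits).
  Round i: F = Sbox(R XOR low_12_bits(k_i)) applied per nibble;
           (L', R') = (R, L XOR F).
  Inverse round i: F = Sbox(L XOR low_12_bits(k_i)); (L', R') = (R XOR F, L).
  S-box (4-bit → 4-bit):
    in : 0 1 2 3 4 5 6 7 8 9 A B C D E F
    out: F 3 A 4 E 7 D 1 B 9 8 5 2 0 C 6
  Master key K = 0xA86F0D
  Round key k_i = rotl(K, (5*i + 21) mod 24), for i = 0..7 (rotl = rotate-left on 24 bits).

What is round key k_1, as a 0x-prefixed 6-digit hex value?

0xA1BC36

K = 0xA86F0D
k_0 = rotl(K, (5*0+21) mod 24) = rotl(K, 21) = 0xB50DE1
k_1 = rotl(K, (5*1+21) mod 24) = rotl(K, 2) = 0xA1BC36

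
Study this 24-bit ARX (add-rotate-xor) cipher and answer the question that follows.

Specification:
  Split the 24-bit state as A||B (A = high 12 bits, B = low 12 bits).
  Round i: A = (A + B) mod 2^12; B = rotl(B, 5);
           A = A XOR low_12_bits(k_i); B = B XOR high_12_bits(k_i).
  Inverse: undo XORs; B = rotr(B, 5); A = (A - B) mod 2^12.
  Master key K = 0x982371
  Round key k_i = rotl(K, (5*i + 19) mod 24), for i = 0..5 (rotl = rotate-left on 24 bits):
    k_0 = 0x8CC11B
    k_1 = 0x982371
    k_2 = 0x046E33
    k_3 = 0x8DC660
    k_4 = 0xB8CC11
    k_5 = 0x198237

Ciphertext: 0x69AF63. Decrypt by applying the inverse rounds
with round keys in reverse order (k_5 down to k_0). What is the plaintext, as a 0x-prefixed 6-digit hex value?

0xCB9AB1

s_0 = ciphertext = 0x69AF63
s_1 = InvRound(s_0, k_5) = 0x6B6DF7
s_2 = InvRound(s_1, k_4) = 0xCF4DB3
s_3 = InvRound(s_2, k_3) = 0x2E97AB
s_4 = InvRound(s_3, k_2) = 0x61B6BF
s_5 = InvRound(s_4, k_1) = 0x671EF9
s_6 = InvRound(s_5, k_0) = 0xCB9AB1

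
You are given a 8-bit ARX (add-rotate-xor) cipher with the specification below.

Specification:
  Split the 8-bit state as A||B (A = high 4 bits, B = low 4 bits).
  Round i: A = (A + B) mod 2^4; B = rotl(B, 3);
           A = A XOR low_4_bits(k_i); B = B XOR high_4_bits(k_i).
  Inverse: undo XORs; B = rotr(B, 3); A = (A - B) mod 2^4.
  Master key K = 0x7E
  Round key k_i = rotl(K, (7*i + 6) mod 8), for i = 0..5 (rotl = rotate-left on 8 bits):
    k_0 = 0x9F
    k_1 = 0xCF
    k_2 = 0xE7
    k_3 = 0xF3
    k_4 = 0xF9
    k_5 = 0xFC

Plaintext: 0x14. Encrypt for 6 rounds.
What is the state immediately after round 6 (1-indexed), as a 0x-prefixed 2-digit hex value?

0x13

s_0 = plaintext = 0x14
s_1 = Round(s_0, k_0) = 0xAB
s_2 = Round(s_1, k_1) = 0xA1
s_3 = Round(s_2, k_2) = 0xC6
s_4 = Round(s_3, k_3) = 0x1C
s_5 = Round(s_4, k_4) = 0x49
s_6 = Round(s_5, k_5) = 0x13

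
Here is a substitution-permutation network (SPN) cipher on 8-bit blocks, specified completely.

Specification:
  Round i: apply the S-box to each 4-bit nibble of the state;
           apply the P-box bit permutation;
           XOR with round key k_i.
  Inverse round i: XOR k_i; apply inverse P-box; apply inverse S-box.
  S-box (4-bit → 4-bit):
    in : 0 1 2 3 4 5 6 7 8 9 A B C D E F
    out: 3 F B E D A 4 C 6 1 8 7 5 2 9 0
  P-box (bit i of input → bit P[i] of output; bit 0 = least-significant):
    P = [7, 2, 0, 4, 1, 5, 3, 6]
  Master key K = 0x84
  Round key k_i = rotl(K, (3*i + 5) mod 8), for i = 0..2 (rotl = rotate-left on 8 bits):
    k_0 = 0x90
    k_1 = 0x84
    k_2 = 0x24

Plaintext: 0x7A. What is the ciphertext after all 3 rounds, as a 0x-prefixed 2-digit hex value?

0x89

s_0 = plaintext = 0x7A
s_1 = Round(s_0, k_0) = 0xC8
s_2 = Round(s_1, k_1) = 0x8B
s_3 = Round(s_2, k_2) = 0x89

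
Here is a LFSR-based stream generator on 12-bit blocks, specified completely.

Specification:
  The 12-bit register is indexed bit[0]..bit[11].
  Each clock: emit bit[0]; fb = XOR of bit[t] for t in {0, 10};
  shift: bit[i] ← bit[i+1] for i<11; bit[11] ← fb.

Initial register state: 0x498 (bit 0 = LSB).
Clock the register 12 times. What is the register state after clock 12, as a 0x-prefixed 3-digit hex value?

reg_0 = 0x498
clock 1: out=0, reg = 0xA4C
clock 2: out=0, reg = 0x526
clock 3: out=0, reg = 0xA93
clock 4: out=1, reg = 0xD49
clock 5: out=1, reg = 0x6A4
clock 6: out=0, reg = 0xB52
clock 7: out=0, reg = 0x5A9
clock 8: out=1, reg = 0x2D4
clock 9: out=0, reg = 0x16A
clock 10: out=0, reg = 0x0B5
clock 11: out=1, reg = 0x85A
clock 12: out=0, reg = 0x42D

0x42D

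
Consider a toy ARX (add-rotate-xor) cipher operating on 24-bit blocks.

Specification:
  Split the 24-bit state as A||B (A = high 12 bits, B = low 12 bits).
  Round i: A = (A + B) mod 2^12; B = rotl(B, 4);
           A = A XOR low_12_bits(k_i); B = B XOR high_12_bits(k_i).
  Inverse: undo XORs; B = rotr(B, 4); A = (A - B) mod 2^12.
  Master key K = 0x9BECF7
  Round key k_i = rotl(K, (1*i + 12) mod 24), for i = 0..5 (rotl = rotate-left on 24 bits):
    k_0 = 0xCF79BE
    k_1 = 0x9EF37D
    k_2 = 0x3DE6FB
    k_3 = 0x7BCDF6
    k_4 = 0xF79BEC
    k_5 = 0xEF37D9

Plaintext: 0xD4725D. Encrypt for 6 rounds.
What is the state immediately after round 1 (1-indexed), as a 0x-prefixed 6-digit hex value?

0x61A925

s_0 = plaintext = 0xD4725D
s_1 = Round(s_0, k_0) = 0x61A925
s_2 = Round(s_1, k_1) = 0xC42BB6
s_3 = Round(s_2, k_2) = 0x1038B5
s_4 = Round(s_3, k_3) = 0x44ECE4
s_5 = Round(s_4, k_4) = 0xADE135
s_6 = Round(s_5, k_5) = 0xBCADA2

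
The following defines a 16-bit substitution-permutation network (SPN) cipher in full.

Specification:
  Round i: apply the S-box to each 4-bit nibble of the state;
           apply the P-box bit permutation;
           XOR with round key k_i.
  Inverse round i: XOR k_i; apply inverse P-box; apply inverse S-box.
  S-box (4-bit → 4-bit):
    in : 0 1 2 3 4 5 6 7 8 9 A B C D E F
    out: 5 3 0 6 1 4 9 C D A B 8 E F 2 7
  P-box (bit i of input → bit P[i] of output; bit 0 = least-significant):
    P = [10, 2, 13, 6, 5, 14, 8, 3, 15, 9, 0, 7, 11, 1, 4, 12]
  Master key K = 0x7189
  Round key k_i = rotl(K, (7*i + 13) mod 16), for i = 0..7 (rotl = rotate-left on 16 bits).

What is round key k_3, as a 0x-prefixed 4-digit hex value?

0xC625

K = 0x7189
k_0 = rotl(K, (7*0+13) mod 16) = rotl(K, 13) = 0x2E31
k_1 = rotl(K, (7*1+13) mod 16) = rotl(K, 4) = 0x1897
k_2 = rotl(K, (7*2+13) mod 16) = rotl(K, 11) = 0x4B8C
k_3 = rotl(K, (7*3+13) mod 16) = rotl(K, 2) = 0xC625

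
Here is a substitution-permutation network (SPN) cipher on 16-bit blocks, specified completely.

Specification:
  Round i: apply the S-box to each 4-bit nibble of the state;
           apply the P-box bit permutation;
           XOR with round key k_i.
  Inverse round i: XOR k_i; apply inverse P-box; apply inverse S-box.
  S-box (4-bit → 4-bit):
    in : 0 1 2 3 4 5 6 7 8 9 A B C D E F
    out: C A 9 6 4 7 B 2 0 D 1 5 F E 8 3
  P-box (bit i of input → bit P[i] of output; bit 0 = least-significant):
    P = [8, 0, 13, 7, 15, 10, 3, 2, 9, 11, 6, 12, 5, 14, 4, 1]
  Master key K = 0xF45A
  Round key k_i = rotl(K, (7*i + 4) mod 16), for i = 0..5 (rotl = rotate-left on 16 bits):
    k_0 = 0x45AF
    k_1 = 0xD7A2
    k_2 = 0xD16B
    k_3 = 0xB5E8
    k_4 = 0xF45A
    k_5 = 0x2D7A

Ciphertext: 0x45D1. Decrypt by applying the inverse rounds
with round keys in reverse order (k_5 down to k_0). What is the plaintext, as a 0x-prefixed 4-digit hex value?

0x33CE

s_0 = ciphertext = 0x45D1
s_1 = InvRound(s_0, k_5) = 0x674D
s_2 = InvRound(s_1, k_4) = 0x022F
s_3 = InvRound(s_2, k_3) = 0xE96C
s_4 = InvRound(s_3, k_2) = 0xE1E3
s_5 = InvRound(s_4, k_1) = 0x8973
s_6 = InvRound(s_5, k_0) = 0x33CE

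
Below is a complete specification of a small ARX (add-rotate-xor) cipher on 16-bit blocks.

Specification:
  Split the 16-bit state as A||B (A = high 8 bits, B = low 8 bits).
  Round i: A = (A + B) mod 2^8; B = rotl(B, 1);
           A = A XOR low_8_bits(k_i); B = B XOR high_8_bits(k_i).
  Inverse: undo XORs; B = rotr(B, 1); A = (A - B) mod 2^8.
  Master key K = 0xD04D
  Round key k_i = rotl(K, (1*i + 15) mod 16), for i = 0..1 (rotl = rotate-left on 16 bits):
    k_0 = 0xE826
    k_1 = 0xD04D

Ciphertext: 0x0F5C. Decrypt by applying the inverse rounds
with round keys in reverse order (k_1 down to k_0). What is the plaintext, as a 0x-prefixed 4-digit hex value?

s_0 = ciphertext = 0x0F5C
s_1 = InvRound(s_0, k_1) = 0xFC46
s_2 = InvRound(s_1, k_0) = 0x8357

0x8357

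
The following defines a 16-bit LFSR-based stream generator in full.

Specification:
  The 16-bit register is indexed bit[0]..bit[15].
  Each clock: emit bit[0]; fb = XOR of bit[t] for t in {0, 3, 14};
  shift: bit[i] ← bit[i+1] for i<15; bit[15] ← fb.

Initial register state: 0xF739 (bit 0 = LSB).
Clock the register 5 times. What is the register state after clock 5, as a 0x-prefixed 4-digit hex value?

reg_0 = 0xF739
clock 1: out=1, reg = 0xFB9C
clock 2: out=0, reg = 0x7DCE
clock 3: out=0, reg = 0x3EE7
clock 4: out=1, reg = 0x9F73
clock 5: out=1, reg = 0xCFB9

0xCFB9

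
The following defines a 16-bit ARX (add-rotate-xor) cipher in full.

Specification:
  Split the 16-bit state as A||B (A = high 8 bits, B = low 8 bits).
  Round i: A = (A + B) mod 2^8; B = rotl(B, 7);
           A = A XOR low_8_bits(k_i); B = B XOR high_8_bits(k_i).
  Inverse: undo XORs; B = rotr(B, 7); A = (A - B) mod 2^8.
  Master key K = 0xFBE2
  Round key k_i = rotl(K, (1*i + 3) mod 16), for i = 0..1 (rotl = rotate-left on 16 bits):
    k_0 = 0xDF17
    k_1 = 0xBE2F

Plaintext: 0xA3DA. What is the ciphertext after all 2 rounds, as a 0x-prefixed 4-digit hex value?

s_0 = plaintext = 0xA3DA
s_1 = Round(s_0, k_0) = 0x6AB2
s_2 = Round(s_1, k_1) = 0x33E7

0x33E7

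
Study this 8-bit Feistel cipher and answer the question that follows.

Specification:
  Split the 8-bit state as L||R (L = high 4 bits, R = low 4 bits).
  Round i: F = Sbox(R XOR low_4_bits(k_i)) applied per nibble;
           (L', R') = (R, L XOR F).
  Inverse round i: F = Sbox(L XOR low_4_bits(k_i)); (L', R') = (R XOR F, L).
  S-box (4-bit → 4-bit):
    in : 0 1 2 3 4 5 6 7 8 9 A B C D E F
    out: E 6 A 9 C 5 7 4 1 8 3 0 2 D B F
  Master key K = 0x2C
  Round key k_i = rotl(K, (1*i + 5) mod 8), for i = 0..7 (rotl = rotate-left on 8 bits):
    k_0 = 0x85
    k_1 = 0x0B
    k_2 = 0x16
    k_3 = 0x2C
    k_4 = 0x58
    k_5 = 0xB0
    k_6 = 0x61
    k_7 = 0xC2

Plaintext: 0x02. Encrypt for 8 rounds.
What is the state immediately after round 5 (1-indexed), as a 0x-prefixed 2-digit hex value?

s_0 = plaintext = 0x02
s_1 = Round(s_0, k_0) = 0x24
s_2 = Round(s_1, k_1) = 0x4D
s_3 = Round(s_2, k_2) = 0xD4
s_4 = Round(s_3, k_3) = 0x4C
s_5 = Round(s_4, k_4) = 0xC8
s_6 = Round(s_5, k_5) = 0x8D
s_7 = Round(s_6, k_6) = 0xDA
s_8 = Round(s_7, k_7) = 0xAC

0xC8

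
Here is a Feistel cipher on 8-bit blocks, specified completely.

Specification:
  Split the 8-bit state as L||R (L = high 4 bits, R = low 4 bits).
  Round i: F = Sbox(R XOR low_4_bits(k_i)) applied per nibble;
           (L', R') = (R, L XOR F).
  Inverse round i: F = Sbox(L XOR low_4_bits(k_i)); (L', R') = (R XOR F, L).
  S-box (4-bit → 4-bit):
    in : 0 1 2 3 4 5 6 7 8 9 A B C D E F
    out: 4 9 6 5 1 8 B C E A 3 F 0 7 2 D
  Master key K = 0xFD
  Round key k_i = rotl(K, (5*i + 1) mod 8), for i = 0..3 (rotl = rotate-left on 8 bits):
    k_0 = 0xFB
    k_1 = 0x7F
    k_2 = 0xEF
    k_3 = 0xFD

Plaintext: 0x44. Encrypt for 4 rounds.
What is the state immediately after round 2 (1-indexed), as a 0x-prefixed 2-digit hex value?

0x9F

s_0 = plaintext = 0x44
s_1 = Round(s_0, k_0) = 0x49
s_2 = Round(s_1, k_1) = 0x9F
s_3 = Round(s_2, k_2) = 0xFD
s_4 = Round(s_3, k_3) = 0xDB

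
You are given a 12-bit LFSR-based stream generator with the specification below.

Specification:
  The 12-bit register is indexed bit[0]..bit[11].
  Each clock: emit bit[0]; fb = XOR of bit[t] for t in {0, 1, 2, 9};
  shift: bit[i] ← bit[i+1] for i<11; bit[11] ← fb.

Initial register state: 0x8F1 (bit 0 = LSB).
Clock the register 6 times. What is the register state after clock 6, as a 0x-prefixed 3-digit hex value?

reg_0 = 0x8F1
clock 1: out=1, reg = 0xC78
clock 2: out=0, reg = 0x63C
clock 3: out=0, reg = 0x31E
clock 4: out=0, reg = 0x98F
clock 5: out=1, reg = 0xCC7
clock 6: out=1, reg = 0xE63

0xE63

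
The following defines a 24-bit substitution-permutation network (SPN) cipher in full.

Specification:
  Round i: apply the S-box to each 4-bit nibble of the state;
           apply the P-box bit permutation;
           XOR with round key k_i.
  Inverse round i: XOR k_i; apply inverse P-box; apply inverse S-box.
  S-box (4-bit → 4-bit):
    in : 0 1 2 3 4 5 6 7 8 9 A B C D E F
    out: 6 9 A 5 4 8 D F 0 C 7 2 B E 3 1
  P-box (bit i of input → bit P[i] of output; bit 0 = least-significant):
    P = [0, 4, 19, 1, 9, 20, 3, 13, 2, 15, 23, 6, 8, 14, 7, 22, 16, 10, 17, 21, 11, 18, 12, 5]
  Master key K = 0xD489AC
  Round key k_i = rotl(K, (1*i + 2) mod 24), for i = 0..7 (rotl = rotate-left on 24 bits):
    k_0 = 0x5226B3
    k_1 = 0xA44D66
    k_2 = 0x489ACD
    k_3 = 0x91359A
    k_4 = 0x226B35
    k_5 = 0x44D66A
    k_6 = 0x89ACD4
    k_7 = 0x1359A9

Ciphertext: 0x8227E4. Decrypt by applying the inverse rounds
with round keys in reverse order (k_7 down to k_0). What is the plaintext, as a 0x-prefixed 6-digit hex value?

s_0 = ciphertext = 0x8227E4
s_1 = InvRound(s_0, k_7) = 0x3EB67F
s_2 = InvRound(s_1, k_6) = 0x7644A1
s_3 = InvRound(s_2, k_5) = 0x4942A1
s_4 = InvRound(s_3, k_4) = 0xF66F50
s_5 = InvRound(s_4, k_3) = 0xA6D535
s_6 = InvRound(s_5, k_2) = 0xCD7930
s_7 = InvRound(s_6, k_1) = 0x4C515D
s_8 = InvRound(s_7, k_0) = 0xD0A179

0xD0A179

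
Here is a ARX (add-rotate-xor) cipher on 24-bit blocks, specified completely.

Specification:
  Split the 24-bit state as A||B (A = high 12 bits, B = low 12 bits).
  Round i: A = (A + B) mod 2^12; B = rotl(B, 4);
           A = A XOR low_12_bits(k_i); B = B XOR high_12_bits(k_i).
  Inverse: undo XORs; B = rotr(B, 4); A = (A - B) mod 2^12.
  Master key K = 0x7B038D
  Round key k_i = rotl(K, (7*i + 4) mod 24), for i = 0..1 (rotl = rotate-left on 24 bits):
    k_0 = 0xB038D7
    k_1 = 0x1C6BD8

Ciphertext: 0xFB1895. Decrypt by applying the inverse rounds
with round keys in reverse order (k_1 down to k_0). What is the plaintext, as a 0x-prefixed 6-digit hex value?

0x17A689

s_0 = ciphertext = 0xFB1895
s_1 = InvRound(s_0, k_1) = 0x0D4395
s_2 = InvRound(s_1, k_0) = 0x17A689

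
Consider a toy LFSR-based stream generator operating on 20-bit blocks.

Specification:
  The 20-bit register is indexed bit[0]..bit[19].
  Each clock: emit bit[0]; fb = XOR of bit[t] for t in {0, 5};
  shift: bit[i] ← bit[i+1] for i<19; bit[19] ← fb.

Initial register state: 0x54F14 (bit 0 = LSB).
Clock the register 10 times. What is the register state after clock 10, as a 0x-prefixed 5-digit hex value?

reg_0 = 0x54F14
clock 1: out=0, reg = 0x2A78A
clock 2: out=0, reg = 0x153C5
clock 3: out=1, reg = 0x8A9E2
clock 4: out=0, reg = 0xC54F1
clock 5: out=1, reg = 0x62A78
clock 6: out=0, reg = 0xB153C
clock 7: out=0, reg = 0xD8A9E
clock 8: out=0, reg = 0x6C54F
clock 9: out=1, reg = 0xB62A7
clock 10: out=1, reg = 0x5B153

0x5B153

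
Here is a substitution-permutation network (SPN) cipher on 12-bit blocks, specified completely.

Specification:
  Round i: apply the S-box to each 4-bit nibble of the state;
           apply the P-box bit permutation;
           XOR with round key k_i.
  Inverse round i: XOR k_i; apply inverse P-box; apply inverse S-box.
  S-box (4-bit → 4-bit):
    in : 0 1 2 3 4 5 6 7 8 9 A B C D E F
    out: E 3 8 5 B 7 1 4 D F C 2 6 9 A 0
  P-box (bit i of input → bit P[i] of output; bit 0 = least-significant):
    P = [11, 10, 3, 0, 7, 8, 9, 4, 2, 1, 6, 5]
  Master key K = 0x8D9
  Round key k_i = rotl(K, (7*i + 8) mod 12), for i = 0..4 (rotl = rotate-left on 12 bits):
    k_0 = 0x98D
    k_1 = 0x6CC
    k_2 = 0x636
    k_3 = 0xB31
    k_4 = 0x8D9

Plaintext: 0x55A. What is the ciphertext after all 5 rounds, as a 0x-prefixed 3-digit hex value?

0xEDB

s_0 = plaintext = 0x55A
s_1 = Round(s_0, k_0) = 0xA42
s_2 = Round(s_1, k_1) = 0x73D
s_3 = Round(s_2, k_2) = 0xCF7
s_4 = Round(s_3, k_3) = 0xB7B
s_5 = Round(s_4, k_4) = 0xEDB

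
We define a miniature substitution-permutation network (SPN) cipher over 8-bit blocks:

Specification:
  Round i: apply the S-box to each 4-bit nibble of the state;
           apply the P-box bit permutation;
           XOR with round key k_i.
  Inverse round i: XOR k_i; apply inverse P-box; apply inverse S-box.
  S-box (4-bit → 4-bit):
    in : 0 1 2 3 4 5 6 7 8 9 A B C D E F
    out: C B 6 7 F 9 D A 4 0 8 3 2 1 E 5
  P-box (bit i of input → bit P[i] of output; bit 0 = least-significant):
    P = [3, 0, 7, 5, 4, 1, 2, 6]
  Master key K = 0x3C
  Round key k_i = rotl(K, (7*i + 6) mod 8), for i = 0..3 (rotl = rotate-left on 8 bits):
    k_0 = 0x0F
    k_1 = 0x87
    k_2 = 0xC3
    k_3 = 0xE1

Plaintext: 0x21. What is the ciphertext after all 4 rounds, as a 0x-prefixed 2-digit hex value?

0xA6

s_0 = plaintext = 0x21
s_1 = Round(s_0, k_0) = 0x20
s_2 = Round(s_1, k_1) = 0x21
s_3 = Round(s_2, k_2) = 0xEC
s_4 = Round(s_3, k_3) = 0xA6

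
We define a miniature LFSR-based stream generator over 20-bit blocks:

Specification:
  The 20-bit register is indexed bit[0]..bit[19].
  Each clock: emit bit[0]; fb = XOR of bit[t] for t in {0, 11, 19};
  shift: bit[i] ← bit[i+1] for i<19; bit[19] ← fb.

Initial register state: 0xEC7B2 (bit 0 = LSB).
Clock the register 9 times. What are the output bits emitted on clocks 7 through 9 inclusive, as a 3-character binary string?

011

reg_0 = 0xEC7B2
clock 1: out=0, reg = 0xF63D9
clock 2: out=1, reg = 0x7B1EC
clock 3: out=0, reg = 0x3D8F6
clock 4: out=0, reg = 0x9EC7B
clock 5: out=1, reg = 0xCF63D
clock 6: out=1, reg = 0x67B1E
clock 7: out=0, reg = 0xB3D8F
clock 8: out=1, reg = 0xD9EC7
clock 9: out=1, reg = 0xECF63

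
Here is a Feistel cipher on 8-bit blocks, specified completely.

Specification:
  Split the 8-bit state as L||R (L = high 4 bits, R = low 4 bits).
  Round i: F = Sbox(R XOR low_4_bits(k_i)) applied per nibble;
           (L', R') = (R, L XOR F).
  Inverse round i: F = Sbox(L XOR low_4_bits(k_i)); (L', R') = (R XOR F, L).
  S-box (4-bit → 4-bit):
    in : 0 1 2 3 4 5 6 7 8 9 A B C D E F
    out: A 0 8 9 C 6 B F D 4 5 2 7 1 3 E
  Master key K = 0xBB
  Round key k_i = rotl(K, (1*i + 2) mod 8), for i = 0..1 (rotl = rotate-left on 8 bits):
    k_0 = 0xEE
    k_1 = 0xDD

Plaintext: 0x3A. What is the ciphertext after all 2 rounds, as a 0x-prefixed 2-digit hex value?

0xF2

s_0 = plaintext = 0x3A
s_1 = Round(s_0, k_0) = 0xAF
s_2 = Round(s_1, k_1) = 0xF2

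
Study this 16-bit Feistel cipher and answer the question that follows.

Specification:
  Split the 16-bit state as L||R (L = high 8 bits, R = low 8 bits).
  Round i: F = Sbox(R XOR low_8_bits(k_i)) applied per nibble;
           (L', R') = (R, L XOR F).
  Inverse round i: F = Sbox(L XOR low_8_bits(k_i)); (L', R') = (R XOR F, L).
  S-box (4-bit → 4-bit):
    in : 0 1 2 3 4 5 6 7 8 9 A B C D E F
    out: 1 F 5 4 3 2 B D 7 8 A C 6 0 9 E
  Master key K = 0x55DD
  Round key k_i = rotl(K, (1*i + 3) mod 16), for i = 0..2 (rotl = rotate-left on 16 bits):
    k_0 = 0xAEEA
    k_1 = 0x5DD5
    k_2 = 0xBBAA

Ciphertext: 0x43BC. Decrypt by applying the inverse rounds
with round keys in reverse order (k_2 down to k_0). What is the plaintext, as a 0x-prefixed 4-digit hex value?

s_0 = ciphertext = 0x43BC
s_1 = InvRound(s_0, k_2) = 0x2443
s_2 = InvRound(s_1, k_1) = 0xAC24
s_3 = InvRound(s_2, k_0) = 0x1FAC

0x1FAC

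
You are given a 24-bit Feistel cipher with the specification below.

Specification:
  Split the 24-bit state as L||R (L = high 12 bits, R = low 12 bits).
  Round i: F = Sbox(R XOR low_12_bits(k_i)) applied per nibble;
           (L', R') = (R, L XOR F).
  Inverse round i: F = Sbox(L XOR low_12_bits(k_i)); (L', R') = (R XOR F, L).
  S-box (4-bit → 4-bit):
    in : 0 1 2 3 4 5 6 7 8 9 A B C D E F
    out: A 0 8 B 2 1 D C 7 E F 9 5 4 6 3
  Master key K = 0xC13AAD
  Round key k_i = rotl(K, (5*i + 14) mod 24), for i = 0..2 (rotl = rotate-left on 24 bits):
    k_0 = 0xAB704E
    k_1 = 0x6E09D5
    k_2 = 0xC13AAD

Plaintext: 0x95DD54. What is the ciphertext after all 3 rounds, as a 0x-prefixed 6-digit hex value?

0xF28C23

s_0 = plaintext = 0x95DD54
s_1 = Round(s_0, k_0) = 0xD54D52
s_2 = Round(s_1, k_1) = 0xD52F28
s_3 = Round(s_2, k_2) = 0xF28C23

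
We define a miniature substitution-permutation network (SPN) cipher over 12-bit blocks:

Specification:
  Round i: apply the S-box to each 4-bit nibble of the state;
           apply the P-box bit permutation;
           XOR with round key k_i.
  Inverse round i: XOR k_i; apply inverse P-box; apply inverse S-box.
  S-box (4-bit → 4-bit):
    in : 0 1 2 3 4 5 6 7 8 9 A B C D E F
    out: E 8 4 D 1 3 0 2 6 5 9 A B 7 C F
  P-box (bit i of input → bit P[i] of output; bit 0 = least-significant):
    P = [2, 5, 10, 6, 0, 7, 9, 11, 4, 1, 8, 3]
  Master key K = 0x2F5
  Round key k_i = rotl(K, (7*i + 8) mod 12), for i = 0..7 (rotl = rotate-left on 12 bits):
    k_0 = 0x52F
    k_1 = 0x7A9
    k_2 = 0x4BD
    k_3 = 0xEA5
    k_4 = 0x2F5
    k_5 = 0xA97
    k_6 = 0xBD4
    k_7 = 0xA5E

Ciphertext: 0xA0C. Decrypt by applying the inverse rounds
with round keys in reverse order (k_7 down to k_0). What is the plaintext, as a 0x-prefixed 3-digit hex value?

0xD67

s_0 = ciphertext = 0xA0C
s_1 = InvRound(s_0, k_7) = 0x561
s_2 = InvRound(s_1, k_6) = 0x4FD
s_3 = InvRound(s_2, k_5) = 0xBE0
s_4 = InvRound(s_3, k_4) = 0x9A4
s_5 = InvRound(s_4, k_3) = 0x292
s_6 = InvRound(s_5, k_2) = 0xB9D
s_7 = InvRound(s_6, k_1) = 0x41D
s_8 = InvRound(s_7, k_0) = 0xD67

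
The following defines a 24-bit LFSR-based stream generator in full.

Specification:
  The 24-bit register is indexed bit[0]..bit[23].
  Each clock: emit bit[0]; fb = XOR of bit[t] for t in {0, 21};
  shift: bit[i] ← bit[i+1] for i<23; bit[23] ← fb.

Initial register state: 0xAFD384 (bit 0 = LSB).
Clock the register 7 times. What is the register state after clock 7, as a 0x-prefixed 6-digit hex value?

0x935FA7

reg_0 = 0xAFD384
clock 1: out=0, reg = 0xD7E9C2
clock 2: out=0, reg = 0x6BF4E1
clock 3: out=1, reg = 0x35FA70
clock 4: out=0, reg = 0x9AFD38
clock 5: out=0, reg = 0x4D7E9C
clock 6: out=0, reg = 0x26BF4E
clock 7: out=0, reg = 0x935FA7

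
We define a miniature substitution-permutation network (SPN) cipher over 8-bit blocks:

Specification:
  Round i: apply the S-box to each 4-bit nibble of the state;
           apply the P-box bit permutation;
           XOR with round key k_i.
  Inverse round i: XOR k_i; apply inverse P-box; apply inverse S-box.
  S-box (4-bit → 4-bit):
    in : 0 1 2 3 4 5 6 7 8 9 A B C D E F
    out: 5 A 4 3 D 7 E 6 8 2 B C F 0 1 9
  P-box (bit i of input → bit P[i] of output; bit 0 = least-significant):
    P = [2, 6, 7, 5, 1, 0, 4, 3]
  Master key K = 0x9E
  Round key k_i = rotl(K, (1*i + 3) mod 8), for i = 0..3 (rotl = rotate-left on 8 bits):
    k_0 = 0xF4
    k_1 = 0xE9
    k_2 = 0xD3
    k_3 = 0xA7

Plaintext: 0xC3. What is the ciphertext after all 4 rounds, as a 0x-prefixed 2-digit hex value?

0xFD

s_0 = plaintext = 0xC3
s_1 = Round(s_0, k_0) = 0xAB
s_2 = Round(s_1, k_1) = 0x42
s_3 = Round(s_2, k_2) = 0x49
s_4 = Round(s_3, k_3) = 0xFD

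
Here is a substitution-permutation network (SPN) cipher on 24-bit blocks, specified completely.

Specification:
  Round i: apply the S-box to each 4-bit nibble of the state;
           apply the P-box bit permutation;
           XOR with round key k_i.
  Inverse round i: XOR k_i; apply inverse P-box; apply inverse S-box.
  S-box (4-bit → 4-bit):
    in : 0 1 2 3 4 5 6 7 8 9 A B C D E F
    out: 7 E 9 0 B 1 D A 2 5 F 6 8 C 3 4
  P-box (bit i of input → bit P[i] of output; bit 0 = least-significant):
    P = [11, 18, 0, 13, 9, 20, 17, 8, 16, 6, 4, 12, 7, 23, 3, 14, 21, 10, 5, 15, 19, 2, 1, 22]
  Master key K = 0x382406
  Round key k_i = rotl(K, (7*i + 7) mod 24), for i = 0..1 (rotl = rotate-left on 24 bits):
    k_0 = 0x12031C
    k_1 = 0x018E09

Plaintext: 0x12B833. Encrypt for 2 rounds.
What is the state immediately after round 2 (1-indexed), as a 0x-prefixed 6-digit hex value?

s_0 = plaintext = 0x12B833
s_1 = Round(s_0, k_0) = 0xF28352
s_2 = Round(s_1, k_1) = 0xA1240B

0xA1240B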